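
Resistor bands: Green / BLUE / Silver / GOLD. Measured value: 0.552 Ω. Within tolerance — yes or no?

Green → 5 (first significant figure)
Blue → 6 (second significant figure)
Silver → ×0.01 multiplier
Gold → ±5% tolerance
56 × 0.01 = 0.56 Ω
Allowed range: 0.532 Ω to 0.588 Ω.
0.552 Ω lies inside that range.

yes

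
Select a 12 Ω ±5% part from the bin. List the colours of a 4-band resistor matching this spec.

12 Ω = 12 × 10^0.
1 → brown
2 → red
Multiplier 10^0 → black.
±5% tolerance → gold.

brown, red, black, gold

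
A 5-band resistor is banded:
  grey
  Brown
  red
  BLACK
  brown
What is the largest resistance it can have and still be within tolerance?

Grey → 8 (first significant figure)
Brown → 1 (second significant figure)
Red → 2 (third significant figure)
Black → ×1 multiplier
Brown → ±1% tolerance
812 × 1 = 812 Ω
Largest = 812 × (1 + 1/100) = 820.12 Ω.

820.12 Ω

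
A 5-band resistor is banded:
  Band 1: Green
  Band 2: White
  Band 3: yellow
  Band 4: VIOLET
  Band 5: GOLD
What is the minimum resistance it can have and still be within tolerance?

5643000000 Ω

Green → 5 (first significant figure)
White → 9 (second significant figure)
Yellow → 4 (third significant figure)
Violet → ×10^7 multiplier
Gold → ±5% tolerance
594 × 10000000 = 5940000000 Ω
Minimum = 5940000000 × (1 − 5/100) = 5643000000 Ω.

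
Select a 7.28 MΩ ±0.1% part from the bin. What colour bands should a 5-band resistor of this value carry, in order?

7280000 Ω = 728 × 10^4.
7 → violet
2 → red
8 → grey
Multiplier 10^4 → yellow.
±0.1% tolerance → violet.

violet, red, grey, yellow, violet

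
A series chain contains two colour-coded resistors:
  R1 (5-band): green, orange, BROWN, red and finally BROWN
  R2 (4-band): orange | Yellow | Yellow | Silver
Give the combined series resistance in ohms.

393100 Ω

R1: green, orange, brown → 531; red ×10^2 → 53100 Ω.
R2: orange, yellow → 34; yellow ×10^4 → 340000 Ω.
Series: 53100 + 340000 = 393100 Ω.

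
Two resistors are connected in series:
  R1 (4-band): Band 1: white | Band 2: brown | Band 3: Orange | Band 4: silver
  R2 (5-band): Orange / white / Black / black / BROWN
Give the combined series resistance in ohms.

91390 Ω

R1: white, brown → 91; orange ×10^3 → 91000 Ω.
R2: orange, white, black → 390; black ×1 → 390 Ω.
Series: 91000 + 390 = 91390 Ω.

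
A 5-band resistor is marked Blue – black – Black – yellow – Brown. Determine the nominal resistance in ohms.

6000000 Ω

Blue → 6 (first significant figure)
Black → 0 (second significant figure)
Black → 0 (third significant figure)
Yellow → ×10^4 multiplier
600 × 10000 = 6000000 Ω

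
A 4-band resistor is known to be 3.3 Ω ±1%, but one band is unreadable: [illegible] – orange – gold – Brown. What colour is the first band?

3.3 Ω = 33 × 10^-1.
The first band gives digit 3 of the significand, and 3 is orange.

orange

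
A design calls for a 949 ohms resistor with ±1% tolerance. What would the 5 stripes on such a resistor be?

949 Ω = 949 × 10^0.
9 → white
4 → yellow
9 → white
Multiplier 10^0 → black.
±1% tolerance → brown.

white, yellow, white, black, brown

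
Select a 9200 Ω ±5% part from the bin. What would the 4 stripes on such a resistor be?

9200 Ω = 92 × 10^2.
9 → white
2 → red
Multiplier 10^2 → red.
±5% tolerance → gold.

white, red, red, gold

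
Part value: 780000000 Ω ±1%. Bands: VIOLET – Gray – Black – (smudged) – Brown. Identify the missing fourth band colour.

blue

780000000 Ω = 780 × 10^6.
The fourth band is the multiplier, 10^6, which is blue.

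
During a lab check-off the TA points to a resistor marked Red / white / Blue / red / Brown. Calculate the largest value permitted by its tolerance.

29896 Ω

Red → 2 (first significant figure)
White → 9 (second significant figure)
Blue → 6 (third significant figure)
Red → ×10^2 multiplier
Brown → ±1% tolerance
296 × 100 = 29600 Ω
Largest = 29600 × (1 + 1/100) = 29896 Ω.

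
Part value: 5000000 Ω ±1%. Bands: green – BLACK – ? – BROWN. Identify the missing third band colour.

5000000 Ω = 50 × 10^5.
The third band is the multiplier, 10^5, which is green.

green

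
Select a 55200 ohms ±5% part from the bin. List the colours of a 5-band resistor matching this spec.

green, green, red, red, gold

55200 Ω = 552 × 10^2.
5 → green
5 → green
2 → red
Multiplier 10^2 → red.
±5% tolerance → gold.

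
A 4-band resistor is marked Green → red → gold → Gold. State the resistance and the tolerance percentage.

5.2 Ω ±5%

Green → 5 (first significant figure)
Red → 2 (second significant figure)
Gold → ×0.1 multiplier
Gold → ±5% tolerance
52 × 0.1 = 5.2 Ω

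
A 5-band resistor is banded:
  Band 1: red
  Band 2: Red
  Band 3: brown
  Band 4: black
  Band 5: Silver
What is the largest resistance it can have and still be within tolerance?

243.1 Ω

Red → 2 (first significant figure)
Red → 2 (second significant figure)
Brown → 1 (third significant figure)
Black → ×1 multiplier
Silver → ±10% tolerance
221 × 1 = 221 Ω
Largest = 221 × (1 + 10/100) = 243.1 Ω.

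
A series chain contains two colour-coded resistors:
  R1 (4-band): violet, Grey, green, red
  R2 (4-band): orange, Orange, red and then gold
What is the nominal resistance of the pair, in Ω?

7803300 Ω

R1: violet, grey → 78; green ×10^5 → 7800000 Ω.
R2: orange, orange → 33; red ×10^2 → 3300 Ω.
Series: 7800000 + 3300 = 7803300 Ω.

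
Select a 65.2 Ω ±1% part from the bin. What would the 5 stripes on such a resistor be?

65.2 Ω = 652 × 10^-1.
6 → blue
5 → green
2 → red
Multiplier 10^-1 → gold.
±1% tolerance → brown.

blue, green, red, gold, brown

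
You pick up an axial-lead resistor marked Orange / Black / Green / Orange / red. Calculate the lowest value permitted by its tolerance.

298900 Ω

Orange → 3 (first significant figure)
Black → 0 (second significant figure)
Green → 5 (third significant figure)
Orange → ×10^3 multiplier
Red → ±2% tolerance
305 × 1000 = 305000 Ω
Lowest = 305000 × (1 − 2/100) = 298900 Ω.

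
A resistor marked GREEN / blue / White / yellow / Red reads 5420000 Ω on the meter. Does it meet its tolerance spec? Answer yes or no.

Green → 5 (first significant figure)
Blue → 6 (second significant figure)
White → 9 (third significant figure)
Yellow → ×10^4 multiplier
Red → ±2% tolerance
569 × 10000 = 5690000 Ω
Allowed range: 5576200 Ω to 5803800 Ω.
5420000 Ω lies outside that range.

no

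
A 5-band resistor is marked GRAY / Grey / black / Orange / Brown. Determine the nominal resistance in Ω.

880000 Ω

Grey → 8 (first significant figure)
Grey → 8 (second significant figure)
Black → 0 (third significant figure)
Orange → ×10^3 multiplier
880 × 1000 = 880000 Ω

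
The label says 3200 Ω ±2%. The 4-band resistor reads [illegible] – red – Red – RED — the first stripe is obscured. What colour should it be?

orange

3200 Ω = 32 × 10^2.
The first band gives digit 3 of the significand, and 3 is orange.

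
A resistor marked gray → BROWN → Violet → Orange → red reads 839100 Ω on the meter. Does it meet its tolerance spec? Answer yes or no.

Grey → 8 (first significant figure)
Brown → 1 (second significant figure)
Violet → 7 (third significant figure)
Orange → ×10^3 multiplier
Red → ±2% tolerance
817 × 1000 = 817000 Ω
Allowed range: 800660 Ω to 833340 Ω.
839100 Ω lies outside that range.

no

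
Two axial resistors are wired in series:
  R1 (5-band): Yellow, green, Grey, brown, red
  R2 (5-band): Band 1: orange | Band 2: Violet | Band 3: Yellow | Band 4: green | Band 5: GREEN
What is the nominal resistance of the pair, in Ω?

37404580 Ω

R1: yellow, green, grey → 458; brown ×10 → 4580 Ω.
R2: orange, violet, yellow → 374; green ×10^5 → 37400000 Ω.
Series: 4580 + 37400000 = 37404580 Ω.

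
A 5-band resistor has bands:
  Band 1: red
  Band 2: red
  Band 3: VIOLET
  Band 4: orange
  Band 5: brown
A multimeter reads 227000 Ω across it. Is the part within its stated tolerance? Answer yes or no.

yes

Red → 2 (first significant figure)
Red → 2 (second significant figure)
Violet → 7 (third significant figure)
Orange → ×10^3 multiplier
Brown → ±1% tolerance
227 × 1000 = 227000 Ω
Allowed range: 224730 Ω to 229270 Ω.
227000 Ω lies inside that range.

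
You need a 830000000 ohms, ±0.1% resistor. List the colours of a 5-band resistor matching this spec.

grey, orange, black, blue, violet

830000000 Ω = 830 × 10^6.
8 → grey
3 → orange
0 → black
Multiplier 10^6 → blue.
±0.1% tolerance → violet.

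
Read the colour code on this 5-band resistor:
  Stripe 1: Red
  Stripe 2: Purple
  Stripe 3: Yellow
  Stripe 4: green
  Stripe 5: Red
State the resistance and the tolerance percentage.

27400000 Ω ±2%

Red → 2 (first significant figure)
Violet → 7 (second significant figure)
Yellow → 4 (third significant figure)
Green → ×10^5 multiplier
Red → ±2% tolerance
274 × 100000 = 27400000 Ω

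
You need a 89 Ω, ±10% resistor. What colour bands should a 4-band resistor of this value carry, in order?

89 Ω = 89 × 10^0.
8 → grey
9 → white
Multiplier 10^0 → black.
±10% tolerance → silver.

grey, white, black, silver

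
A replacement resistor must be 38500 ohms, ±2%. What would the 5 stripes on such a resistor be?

orange, grey, green, red, red

38500 Ω = 385 × 10^2.
3 → orange
8 → grey
5 → green
Multiplier 10^2 → red.
±2% tolerance → red.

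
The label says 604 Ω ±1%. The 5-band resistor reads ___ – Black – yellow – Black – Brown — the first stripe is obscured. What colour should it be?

604 Ω = 604 × 10^0.
The first band gives digit 6 of the significand, and 6 is blue.

blue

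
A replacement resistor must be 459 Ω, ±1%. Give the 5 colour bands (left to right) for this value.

yellow, green, white, black, brown

459 Ω = 459 × 10^0.
4 → yellow
5 → green
9 → white
Multiplier 10^0 → black.
±1% tolerance → brown.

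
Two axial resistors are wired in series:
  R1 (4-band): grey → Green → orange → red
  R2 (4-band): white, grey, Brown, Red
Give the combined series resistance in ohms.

R1: grey, green → 85; orange ×10^3 → 85000 Ω.
R2: white, grey → 98; brown ×10 → 980 Ω.
Series: 85000 + 980 = 85980 Ω.

85980 Ω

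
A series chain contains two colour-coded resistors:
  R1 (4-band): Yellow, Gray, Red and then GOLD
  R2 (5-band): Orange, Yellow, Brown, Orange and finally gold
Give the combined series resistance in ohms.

345800 Ω

R1: yellow, grey → 48; red ×10^2 → 4800 Ω.
R2: orange, yellow, brown → 341; orange ×10^3 → 341000 Ω.
Series: 4800 + 341000 = 345800 Ω.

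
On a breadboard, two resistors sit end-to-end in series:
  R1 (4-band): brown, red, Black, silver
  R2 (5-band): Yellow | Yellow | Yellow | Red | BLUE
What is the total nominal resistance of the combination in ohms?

R1: brown, red → 12; black ×1 → 12 Ω.
R2: yellow, yellow, yellow → 444; red ×10^2 → 44400 Ω.
Series: 12 + 44400 = 44412 Ω.

44412 Ω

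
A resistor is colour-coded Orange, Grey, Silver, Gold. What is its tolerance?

The last band, gold, is the tolerance band.
Gold corresponds to ±5%.

±5%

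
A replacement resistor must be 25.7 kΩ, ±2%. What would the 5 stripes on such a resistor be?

red, green, violet, red, red

25700 Ω = 257 × 10^2.
2 → red
5 → green
7 → violet
Multiplier 10^2 → red.
±2% tolerance → red.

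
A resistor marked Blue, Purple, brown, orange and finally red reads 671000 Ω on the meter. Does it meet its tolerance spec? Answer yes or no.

yes

Blue → 6 (first significant figure)
Violet → 7 (second significant figure)
Brown → 1 (third significant figure)
Orange → ×10^3 multiplier
Red → ±2% tolerance
671 × 1000 = 671000 Ω
Allowed range: 657580 Ω to 684420 Ω.
671000 Ω lies inside that range.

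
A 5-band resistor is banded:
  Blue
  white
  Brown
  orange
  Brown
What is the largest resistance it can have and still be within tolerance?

697910 Ω

Blue → 6 (first significant figure)
White → 9 (second significant figure)
Brown → 1 (third significant figure)
Orange → ×10^3 multiplier
Brown → ±1% tolerance
691 × 1000 = 691000 Ω
Largest = 691000 × (1 + 1/100) = 697910 Ω.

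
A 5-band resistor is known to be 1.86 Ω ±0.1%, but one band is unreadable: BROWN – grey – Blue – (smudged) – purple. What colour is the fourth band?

silver

1.86 Ω = 186 × 10^-2.
The fourth band is the multiplier, 10^-2, which is silver.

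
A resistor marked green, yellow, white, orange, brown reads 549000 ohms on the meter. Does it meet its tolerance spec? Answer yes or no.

Green → 5 (first significant figure)
Yellow → 4 (second significant figure)
White → 9 (third significant figure)
Orange → ×10^3 multiplier
Brown → ±1% tolerance
549 × 1000 = 549000 Ω
Allowed range: 543510 Ω to 554490 Ω.
549000 ohms lies inside that range.

yes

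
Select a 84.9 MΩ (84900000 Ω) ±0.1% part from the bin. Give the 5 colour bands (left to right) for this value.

grey, yellow, white, green, violet

84900000 Ω = 849 × 10^5.
8 → grey
4 → yellow
9 → white
Multiplier 10^5 → green.
±0.1% tolerance → violet.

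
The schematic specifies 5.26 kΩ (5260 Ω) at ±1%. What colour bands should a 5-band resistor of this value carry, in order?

5260 Ω = 526 × 10^1.
5 → green
2 → red
6 → blue
Multiplier 10^1 → brown.
±1% tolerance → brown.

green, red, blue, brown, brown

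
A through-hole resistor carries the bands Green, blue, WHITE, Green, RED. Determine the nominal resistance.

Green → 5 (first significant figure)
Blue → 6 (second significant figure)
White → 9 (third significant figure)
Green → ×10^5 multiplier
569 × 100000 = 56900000 Ω

56900000 Ω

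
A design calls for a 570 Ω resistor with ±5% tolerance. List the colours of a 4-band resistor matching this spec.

green, violet, brown, gold

570 Ω = 57 × 10^1.
5 → green
7 → violet
Multiplier 10^1 → brown.
±5% tolerance → gold.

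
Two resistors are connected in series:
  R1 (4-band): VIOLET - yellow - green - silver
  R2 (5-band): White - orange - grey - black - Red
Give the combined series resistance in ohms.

7400938 Ω

R1: violet, yellow → 74; green ×10^5 → 7400000 Ω.
R2: white, orange, grey → 938; black ×1 → 938 Ω.
Series: 7400000 + 938 = 7400938 Ω.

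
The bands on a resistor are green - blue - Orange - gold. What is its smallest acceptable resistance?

Green → 5 (first significant figure)
Blue → 6 (second significant figure)
Orange → ×10^3 multiplier
Gold → ±5% tolerance
56 × 1000 = 56000 Ω
Smallest = 56000 × (1 − 5/100) = 53200 Ω.

53200 Ω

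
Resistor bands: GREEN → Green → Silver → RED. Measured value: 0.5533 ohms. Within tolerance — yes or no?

Green → 5 (first significant figure)
Green → 5 (second significant figure)
Silver → ×0.01 multiplier
Red → ±2% tolerance
55 × 0.01 = 0.55 Ω
Allowed range: 0.539 Ω to 0.561 Ω.
0.5533 ohms lies inside that range.

yes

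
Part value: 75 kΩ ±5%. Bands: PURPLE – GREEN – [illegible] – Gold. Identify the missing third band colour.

75000 Ω = 75 × 10^3.
The third band is the multiplier, 10^3, which is orange.

orange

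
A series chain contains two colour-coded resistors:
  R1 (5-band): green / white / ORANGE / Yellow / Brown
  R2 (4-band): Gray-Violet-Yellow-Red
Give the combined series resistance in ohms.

R1: green, white, orange → 593; yellow ×10^4 → 5930000 Ω.
R2: grey, violet → 87; yellow ×10^4 → 870000 Ω.
Series: 5930000 + 870000 = 6800000 Ω.

6800000 Ω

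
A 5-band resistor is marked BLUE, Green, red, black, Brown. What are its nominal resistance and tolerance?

652 Ω ±1%

Blue → 6 (first significant figure)
Green → 5 (second significant figure)
Red → 2 (third significant figure)
Black → ×1 multiplier
Brown → ±1% tolerance
652 × 1 = 652 Ω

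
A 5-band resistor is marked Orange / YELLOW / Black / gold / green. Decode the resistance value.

Orange → 3 (first significant figure)
Yellow → 4 (second significant figure)
Black → 0 (third significant figure)
Gold → ×0.1 multiplier
340 × 0.1 = 34 Ω

34 Ω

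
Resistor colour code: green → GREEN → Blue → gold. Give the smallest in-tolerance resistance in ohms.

Green → 5 (first significant figure)
Green → 5 (second significant figure)
Blue → ×10^6 multiplier
Gold → ±5% tolerance
55 × 1000000 = 55000000 Ω
Smallest = 55000000 × (1 − 5/100) = 52250000 Ω.

52250000 Ω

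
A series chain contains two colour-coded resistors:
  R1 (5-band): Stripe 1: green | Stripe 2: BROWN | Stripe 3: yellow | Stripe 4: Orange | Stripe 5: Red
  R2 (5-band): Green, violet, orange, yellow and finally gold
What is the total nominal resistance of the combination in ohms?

6244000 Ω

R1: green, brown, yellow → 514; orange ×10^3 → 514000 Ω.
R2: green, violet, orange → 573; yellow ×10^4 → 5730000 Ω.
Series: 514000 + 5730000 = 6244000 Ω.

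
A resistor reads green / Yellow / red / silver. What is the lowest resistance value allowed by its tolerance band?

Green → 5 (first significant figure)
Yellow → 4 (second significant figure)
Red → ×10^2 multiplier
Silver → ±10% tolerance
54 × 100 = 5400 Ω
Lowest = 5400 × (1 − 10/100) = 4860 Ω.

4860 Ω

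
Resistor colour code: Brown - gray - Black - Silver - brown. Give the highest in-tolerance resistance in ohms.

Brown → 1 (first significant figure)
Grey → 8 (second significant figure)
Black → 0 (third significant figure)
Silver → ×0.01 multiplier
Brown → ±1% tolerance
180 × 0.01 = 1.8 Ω
Highest = 1.8 × (1 + 1/100) = 1.818 Ω.

1.818 Ω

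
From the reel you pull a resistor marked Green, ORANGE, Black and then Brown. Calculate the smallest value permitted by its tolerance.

Green → 5 (first significant figure)
Orange → 3 (second significant figure)
Black → ×1 multiplier
Brown → ±1% tolerance
53 × 1 = 53 Ω
Smallest = 53 × (1 − 1/100) = 52.47 Ω.

52.47 Ω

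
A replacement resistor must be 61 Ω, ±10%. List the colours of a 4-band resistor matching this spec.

61 Ω = 61 × 10^0.
6 → blue
1 → brown
Multiplier 10^0 → black.
±10% tolerance → silver.

blue, brown, black, silver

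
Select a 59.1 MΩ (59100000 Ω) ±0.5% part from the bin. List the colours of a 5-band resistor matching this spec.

green, white, brown, green, green

59100000 Ω = 591 × 10^5.
5 → green
9 → white
1 → brown
Multiplier 10^5 → green.
±0.5% tolerance → green.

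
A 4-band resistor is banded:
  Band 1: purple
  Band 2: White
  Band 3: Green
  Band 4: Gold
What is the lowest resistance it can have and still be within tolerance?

7505000 Ω

Violet → 7 (first significant figure)
White → 9 (second significant figure)
Green → ×10^5 multiplier
Gold → ±5% tolerance
79 × 100000 = 7900000 Ω
Lowest = 7900000 × (1 − 5/100) = 7505000 Ω.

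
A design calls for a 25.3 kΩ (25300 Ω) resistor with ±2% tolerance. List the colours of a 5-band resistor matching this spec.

25300 Ω = 253 × 10^2.
2 → red
5 → green
3 → orange
Multiplier 10^2 → red.
±2% tolerance → red.

red, green, orange, red, red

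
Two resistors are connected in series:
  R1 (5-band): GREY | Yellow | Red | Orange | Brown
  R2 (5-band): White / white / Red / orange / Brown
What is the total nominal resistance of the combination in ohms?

1834000 Ω

R1: grey, yellow, red → 842; orange ×10^3 → 842000 Ω.
R2: white, white, red → 992; orange ×10^3 → 992000 Ω.
Series: 842000 + 992000 = 1834000 Ω.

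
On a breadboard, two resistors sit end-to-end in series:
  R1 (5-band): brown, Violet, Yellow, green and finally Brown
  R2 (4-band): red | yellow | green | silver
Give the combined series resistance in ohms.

19800000 Ω

R1: brown, violet, yellow → 174; green ×10^5 → 17400000 Ω.
R2: red, yellow → 24; green ×10^5 → 2400000 Ω.
Series: 17400000 + 2400000 = 19800000 Ω.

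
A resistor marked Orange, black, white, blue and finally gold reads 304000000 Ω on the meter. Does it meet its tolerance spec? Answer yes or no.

Orange → 3 (first significant figure)
Black → 0 (second significant figure)
White → 9 (third significant figure)
Blue → ×10^6 multiplier
Gold → ±5% tolerance
309 × 1000000 = 309000000 Ω
Allowed range: 293550000 Ω to 324450000 Ω.
304000000 Ω lies inside that range.

yes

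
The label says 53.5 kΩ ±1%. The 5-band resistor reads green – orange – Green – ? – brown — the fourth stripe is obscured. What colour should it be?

53500 Ω = 535 × 10^2.
The fourth band is the multiplier, 10^2, which is red.

red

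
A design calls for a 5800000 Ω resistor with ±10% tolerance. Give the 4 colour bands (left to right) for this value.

green, grey, green, silver

5800000 Ω = 58 × 10^5.
5 → green
8 → grey
Multiplier 10^5 → green.
±10% tolerance → silver.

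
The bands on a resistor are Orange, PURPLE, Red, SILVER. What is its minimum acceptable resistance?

3330 Ω

Orange → 3 (first significant figure)
Violet → 7 (second significant figure)
Red → ×10^2 multiplier
Silver → ±10% tolerance
37 × 100 = 3700 Ω
Minimum = 3700 × (1 − 10/100) = 3330 Ω.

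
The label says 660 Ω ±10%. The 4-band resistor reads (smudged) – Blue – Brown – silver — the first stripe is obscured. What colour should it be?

blue

660 Ω = 66 × 10^1.
The first band gives digit 6 of the significand, and 6 is blue.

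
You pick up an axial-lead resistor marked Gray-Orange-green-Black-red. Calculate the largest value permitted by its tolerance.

Grey → 8 (first significant figure)
Orange → 3 (second significant figure)
Green → 5 (third significant figure)
Black → ×1 multiplier
Red → ±2% tolerance
835 × 1 = 835 Ω
Largest = 835 × (1 + 2/100) = 851.7 Ω.

851.7 Ω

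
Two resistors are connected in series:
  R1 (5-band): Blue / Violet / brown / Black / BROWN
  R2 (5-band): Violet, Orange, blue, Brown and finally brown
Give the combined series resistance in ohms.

R1: blue, violet, brown → 671; black ×1 → 671 Ω.
R2: violet, orange, blue → 736; brown ×10 → 7360 Ω.
Series: 671 + 7360 = 8031 Ω.

8031 Ω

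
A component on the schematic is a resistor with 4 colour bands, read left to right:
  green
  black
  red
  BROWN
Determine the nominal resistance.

5000 Ω

Green → 5 (first significant figure)
Black → 0 (second significant figure)
Red → ×10^2 multiplier
50 × 100 = 5000 Ω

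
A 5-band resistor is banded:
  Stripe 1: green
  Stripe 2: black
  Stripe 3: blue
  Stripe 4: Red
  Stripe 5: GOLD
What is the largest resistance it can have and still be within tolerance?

53130 Ω

Green → 5 (first significant figure)
Black → 0 (second significant figure)
Blue → 6 (third significant figure)
Red → ×10^2 multiplier
Gold → ±5% tolerance
506 × 100 = 50600 Ω
Largest = 50600 × (1 + 5/100) = 53130 Ω.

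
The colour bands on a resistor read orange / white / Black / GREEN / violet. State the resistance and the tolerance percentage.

39000000 Ω ±0.1%

Orange → 3 (first significant figure)
White → 9 (second significant figure)
Black → 0 (third significant figure)
Green → ×10^5 multiplier
Violet → ±0.1% tolerance
390 × 100000 = 39000000 Ω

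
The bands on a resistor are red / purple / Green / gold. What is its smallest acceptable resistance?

2565000 Ω

Red → 2 (first significant figure)
Violet → 7 (second significant figure)
Green → ×10^5 multiplier
Gold → ±5% tolerance
27 × 100000 = 2700000 Ω
Smallest = 2700000 × (1 − 5/100) = 2565000 Ω.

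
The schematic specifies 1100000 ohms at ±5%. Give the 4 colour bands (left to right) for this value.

brown, brown, green, gold

1100000 Ω = 11 × 10^5.
1 → brown
1 → brown
Multiplier 10^5 → green.
±5% tolerance → gold.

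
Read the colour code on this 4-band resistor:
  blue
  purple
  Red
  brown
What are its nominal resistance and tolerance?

6700 Ω ±1%

Blue → 6 (first significant figure)
Violet → 7 (second significant figure)
Red → ×10^2 multiplier
Brown → ±1% tolerance
67 × 100 = 6700 Ω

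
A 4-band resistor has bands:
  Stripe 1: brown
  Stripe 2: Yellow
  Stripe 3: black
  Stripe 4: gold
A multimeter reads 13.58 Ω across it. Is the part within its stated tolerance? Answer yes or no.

yes

Brown → 1 (first significant figure)
Yellow → 4 (second significant figure)
Black → ×1 multiplier
Gold → ±5% tolerance
14 × 1 = 14 Ω
Allowed range: 13.3 Ω to 14.7 Ω.
13.58 Ω lies inside that range.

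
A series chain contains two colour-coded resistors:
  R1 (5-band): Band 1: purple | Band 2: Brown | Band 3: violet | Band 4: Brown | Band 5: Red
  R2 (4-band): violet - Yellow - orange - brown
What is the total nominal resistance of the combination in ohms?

R1: violet, brown, violet → 717; brown ×10 → 7170 Ω.
R2: violet, yellow → 74; orange ×10^3 → 74000 Ω.
Series: 7170 + 74000 = 81170 Ω.

81170 Ω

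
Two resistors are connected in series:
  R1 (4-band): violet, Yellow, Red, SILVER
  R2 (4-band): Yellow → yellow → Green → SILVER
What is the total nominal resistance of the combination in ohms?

4407400 Ω

R1: violet, yellow → 74; red ×10^2 → 7400 Ω.
R2: yellow, yellow → 44; green ×10^5 → 4400000 Ω.
Series: 7400 + 4400000 = 4407400 Ω.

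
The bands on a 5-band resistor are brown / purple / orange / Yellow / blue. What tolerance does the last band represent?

The last band, blue, is the tolerance band.
Blue corresponds to ±0.25%.

±0.25%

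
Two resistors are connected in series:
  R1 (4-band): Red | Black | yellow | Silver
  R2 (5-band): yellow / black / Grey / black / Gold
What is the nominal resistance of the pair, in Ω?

200408 Ω

R1: red, black → 20; yellow ×10^4 → 200000 Ω.
R2: yellow, black, grey → 408; black ×1 → 408 Ω.
Series: 200000 + 408 = 200408 Ω.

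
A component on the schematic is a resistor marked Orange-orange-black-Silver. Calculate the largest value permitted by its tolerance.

36.3 Ω

Orange → 3 (first significant figure)
Orange → 3 (second significant figure)
Black → ×1 multiplier
Silver → ±10% tolerance
33 × 1 = 33 Ω
Largest = 33 × (1 + 10/100) = 36.3 Ω.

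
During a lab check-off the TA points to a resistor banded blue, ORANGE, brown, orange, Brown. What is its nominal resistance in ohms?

Blue → 6 (first significant figure)
Orange → 3 (second significant figure)
Brown → 1 (third significant figure)
Orange → ×10^3 multiplier
631 × 1000 = 631000 Ω

631000 Ω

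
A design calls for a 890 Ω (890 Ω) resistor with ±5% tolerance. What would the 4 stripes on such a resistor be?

grey, white, brown, gold

890 Ω = 89 × 10^1.
8 → grey
9 → white
Multiplier 10^1 → brown.
±5% tolerance → gold.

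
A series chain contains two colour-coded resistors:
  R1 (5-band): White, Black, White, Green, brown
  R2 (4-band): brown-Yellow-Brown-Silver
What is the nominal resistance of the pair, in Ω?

R1: white, black, white → 909; green ×10^5 → 90900000 Ω.
R2: brown, yellow → 14; brown ×10 → 140 Ω.
Series: 90900000 + 140 = 90900140 Ω.

90900140 Ω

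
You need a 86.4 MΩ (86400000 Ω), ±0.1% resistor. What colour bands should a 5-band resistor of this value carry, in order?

86400000 Ω = 864 × 10^5.
8 → grey
6 → blue
4 → yellow
Multiplier 10^5 → green.
±0.1% tolerance → violet.

grey, blue, yellow, green, violet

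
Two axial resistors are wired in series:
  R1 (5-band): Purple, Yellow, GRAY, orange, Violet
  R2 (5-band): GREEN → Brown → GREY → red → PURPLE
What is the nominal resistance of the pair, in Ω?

R1: violet, yellow, grey → 748; orange ×10^3 → 748000 Ω.
R2: green, brown, grey → 518; red ×10^2 → 51800 Ω.
Series: 748000 + 51800 = 799800 Ω.

799800 Ω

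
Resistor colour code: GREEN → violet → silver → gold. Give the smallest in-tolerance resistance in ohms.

Green → 5 (first significant figure)
Violet → 7 (second significant figure)
Silver → ×0.01 multiplier
Gold → ±5% tolerance
57 × 0.01 = 0.57 Ω
Smallest = 0.57 × (1 − 5/100) = 0.5415 Ω.

0.5415 Ω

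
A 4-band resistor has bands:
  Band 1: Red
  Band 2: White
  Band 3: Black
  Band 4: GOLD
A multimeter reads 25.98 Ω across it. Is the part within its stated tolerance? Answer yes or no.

Red → 2 (first significant figure)
White → 9 (second significant figure)
Black → ×1 multiplier
Gold → ±5% tolerance
29 × 1 = 29 Ω
Allowed range: 27.55 Ω to 30.45 Ω.
25.98 Ω lies outside that range.

no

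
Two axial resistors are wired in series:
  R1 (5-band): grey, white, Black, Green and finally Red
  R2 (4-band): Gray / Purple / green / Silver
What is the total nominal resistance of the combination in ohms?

97700000 Ω

R1: grey, white, black → 890; green ×10^5 → 89000000 Ω.
R2: grey, violet → 87; green ×10^5 → 8700000 Ω.
Series: 89000000 + 8700000 = 97700000 Ω.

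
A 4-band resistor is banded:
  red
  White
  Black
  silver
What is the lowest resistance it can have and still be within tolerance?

26.1 Ω

Red → 2 (first significant figure)
White → 9 (second significant figure)
Black → ×1 multiplier
Silver → ±10% tolerance
29 × 1 = 29 Ω
Lowest = 29 × (1 − 10/100) = 26.1 Ω.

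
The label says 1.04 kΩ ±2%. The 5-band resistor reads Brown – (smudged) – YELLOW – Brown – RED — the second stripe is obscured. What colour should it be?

black

1040 Ω = 104 × 10^1.
The second band gives digit 0 of the significand, and 0 is black.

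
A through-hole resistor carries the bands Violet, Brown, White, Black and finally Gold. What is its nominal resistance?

Violet → 7 (first significant figure)
Brown → 1 (second significant figure)
White → 9 (third significant figure)
Black → ×1 multiplier
719 × 1 = 719 Ω

719 Ω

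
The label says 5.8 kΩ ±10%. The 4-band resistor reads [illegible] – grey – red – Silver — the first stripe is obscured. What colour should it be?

5800 Ω = 58 × 10^2.
The first band gives digit 5 of the significand, and 5 is green.

green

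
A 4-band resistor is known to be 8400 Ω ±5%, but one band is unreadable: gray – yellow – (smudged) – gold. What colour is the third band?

8400 Ω = 84 × 10^2.
The third band is the multiplier, 10^2, which is red.

red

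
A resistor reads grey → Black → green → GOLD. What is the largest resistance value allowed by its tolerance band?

Grey → 8 (first significant figure)
Black → 0 (second significant figure)
Green → ×10^5 multiplier
Gold → ±5% tolerance
80 × 100000 = 8000000 Ω
Largest = 8000000 × (1 + 5/100) = 8400000 Ω.

8400000 Ω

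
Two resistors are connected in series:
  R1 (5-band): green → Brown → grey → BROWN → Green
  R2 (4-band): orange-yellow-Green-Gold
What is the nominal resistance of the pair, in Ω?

R1: green, brown, grey → 518; brown ×10 → 5180 Ω.
R2: orange, yellow → 34; green ×10^5 → 3400000 Ω.
Series: 5180 + 3400000 = 3405180 Ω.

3405180 Ω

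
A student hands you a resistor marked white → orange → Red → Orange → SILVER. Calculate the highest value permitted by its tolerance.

White → 9 (first significant figure)
Orange → 3 (second significant figure)
Red → 2 (third significant figure)
Orange → ×10^3 multiplier
Silver → ±10% tolerance
932 × 1000 = 932000 Ω
Highest = 932000 × (1 + 10/100) = 1025200 Ω.

1025200 Ω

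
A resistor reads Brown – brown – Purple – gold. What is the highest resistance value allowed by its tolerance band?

115500000 Ω

Brown → 1 (first significant figure)
Brown → 1 (second significant figure)
Violet → ×10^7 multiplier
Gold → ±5% tolerance
11 × 10000000 = 110000000 Ω
Highest = 110000000 × (1 + 5/100) = 115500000 Ω.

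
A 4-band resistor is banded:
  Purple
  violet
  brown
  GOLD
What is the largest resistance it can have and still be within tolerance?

Violet → 7 (first significant figure)
Violet → 7 (second significant figure)
Brown → ×10 multiplier
Gold → ±5% tolerance
77 × 10 = 770 Ω
Largest = 770 × (1 + 5/100) = 808.5 Ω.

808.5 Ω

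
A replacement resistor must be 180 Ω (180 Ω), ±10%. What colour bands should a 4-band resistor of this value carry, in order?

brown, grey, brown, silver

180 Ω = 18 × 10^1.
1 → brown
8 → grey
Multiplier 10^1 → brown.
±10% tolerance → silver.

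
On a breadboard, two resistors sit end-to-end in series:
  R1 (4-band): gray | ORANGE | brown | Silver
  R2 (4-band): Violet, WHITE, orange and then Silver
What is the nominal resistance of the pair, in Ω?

R1: grey, orange → 83; brown ×10 → 830 Ω.
R2: violet, white → 79; orange ×10^3 → 79000 Ω.
Series: 830 + 79000 = 79830 Ω.

79830 Ω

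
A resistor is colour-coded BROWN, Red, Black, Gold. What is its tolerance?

±5%

The last band, gold, is the tolerance band.
Gold corresponds to ±5%.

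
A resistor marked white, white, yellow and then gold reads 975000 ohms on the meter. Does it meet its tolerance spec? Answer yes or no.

White → 9 (first significant figure)
White → 9 (second significant figure)
Yellow → ×10^4 multiplier
Gold → ±5% tolerance
99 × 10000 = 990000 Ω
Allowed range: 940500 Ω to 1039500 Ω.
975000 ohms lies inside that range.

yes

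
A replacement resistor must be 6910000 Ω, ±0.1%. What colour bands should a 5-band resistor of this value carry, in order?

blue, white, brown, yellow, violet

6910000 Ω = 691 × 10^4.
6 → blue
9 → white
1 → brown
Multiplier 10^4 → yellow.
±0.1% tolerance → violet.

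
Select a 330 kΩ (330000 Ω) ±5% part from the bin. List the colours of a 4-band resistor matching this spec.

orange, orange, yellow, gold

330000 Ω = 33 × 10^4.
3 → orange
3 → orange
Multiplier 10^4 → yellow.
±5% tolerance → gold.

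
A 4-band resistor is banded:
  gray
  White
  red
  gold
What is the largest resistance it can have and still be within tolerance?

9345 Ω

Grey → 8 (first significant figure)
White → 9 (second significant figure)
Red → ×10^2 multiplier
Gold → ±5% tolerance
89 × 100 = 8900 Ω
Largest = 8900 × (1 + 5/100) = 9345 Ω.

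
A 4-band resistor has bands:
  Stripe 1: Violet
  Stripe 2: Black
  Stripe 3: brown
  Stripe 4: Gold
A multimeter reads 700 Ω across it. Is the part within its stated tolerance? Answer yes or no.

Violet → 7 (first significant figure)
Black → 0 (second significant figure)
Brown → ×10 multiplier
Gold → ±5% tolerance
70 × 10 = 700 Ω
Allowed range: 665 Ω to 735 Ω.
700 Ω lies inside that range.

yes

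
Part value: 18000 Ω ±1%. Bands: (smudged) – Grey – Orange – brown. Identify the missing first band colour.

18000 Ω = 18 × 10^3.
The first band gives digit 1 of the significand, and 1 is brown.

brown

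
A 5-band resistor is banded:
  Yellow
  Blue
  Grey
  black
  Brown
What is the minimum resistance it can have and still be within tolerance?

Yellow → 4 (first significant figure)
Blue → 6 (second significant figure)
Grey → 8 (third significant figure)
Black → ×1 multiplier
Brown → ±1% tolerance
468 × 1 = 468 Ω
Minimum = 468 × (1 − 1/100) = 463.32 Ω.

463.32 Ω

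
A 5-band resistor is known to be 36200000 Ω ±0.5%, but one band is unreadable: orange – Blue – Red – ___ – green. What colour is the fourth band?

green

36200000 Ω = 362 × 10^5.
The fourth band is the multiplier, 10^5, which is green.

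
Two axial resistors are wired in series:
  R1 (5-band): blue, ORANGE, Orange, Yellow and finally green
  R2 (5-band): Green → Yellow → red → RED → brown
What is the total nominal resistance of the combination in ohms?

6384200 Ω

R1: blue, orange, orange → 633; yellow ×10^4 → 6330000 Ω.
R2: green, yellow, red → 542; red ×10^2 → 54200 Ω.
Series: 6330000 + 54200 = 6384200 Ω.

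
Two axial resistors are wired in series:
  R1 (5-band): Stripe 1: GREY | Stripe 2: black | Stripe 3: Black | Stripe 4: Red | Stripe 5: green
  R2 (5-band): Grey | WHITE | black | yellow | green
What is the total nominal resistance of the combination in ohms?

8980000 Ω

R1: grey, black, black → 800; red ×10^2 → 80000 Ω.
R2: grey, white, black → 890; yellow ×10^4 → 8900000 Ω.
Series: 80000 + 8900000 = 8980000 Ω.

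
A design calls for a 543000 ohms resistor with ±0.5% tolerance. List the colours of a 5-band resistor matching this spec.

green, yellow, orange, orange, green

543000 Ω = 543 × 10^3.
5 → green
4 → yellow
3 → orange
Multiplier 10^3 → orange.
±0.5% tolerance → green.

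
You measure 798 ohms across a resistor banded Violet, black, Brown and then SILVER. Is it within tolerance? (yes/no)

Violet → 7 (first significant figure)
Black → 0 (second significant figure)
Brown → ×10 multiplier
Silver → ±10% tolerance
70 × 10 = 700 Ω
Allowed range: 630 Ω to 770 Ω.
798 ohms lies outside that range.

no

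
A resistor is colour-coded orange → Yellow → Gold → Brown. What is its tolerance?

The last band, brown, is the tolerance band.
Brown corresponds to ±1%.

±1%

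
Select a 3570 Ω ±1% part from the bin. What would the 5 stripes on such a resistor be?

3570 Ω = 357 × 10^1.
3 → orange
5 → green
7 → violet
Multiplier 10^1 → brown.
±1% tolerance → brown.

orange, green, violet, brown, brown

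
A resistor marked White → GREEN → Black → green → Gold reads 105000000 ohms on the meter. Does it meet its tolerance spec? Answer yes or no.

White → 9 (first significant figure)
Green → 5 (second significant figure)
Black → 0 (third significant figure)
Green → ×10^5 multiplier
Gold → ±5% tolerance
950 × 100000 = 95000000 Ω
Allowed range: 90250000 Ω to 99750000 Ω.
105000000 ohms lies outside that range.

no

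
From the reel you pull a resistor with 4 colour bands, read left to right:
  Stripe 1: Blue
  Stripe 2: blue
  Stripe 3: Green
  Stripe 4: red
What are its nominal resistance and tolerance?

6600000 Ω ±2%

Blue → 6 (first significant figure)
Blue → 6 (second significant figure)
Green → ×10^5 multiplier
Red → ±2% tolerance
66 × 100000 = 6600000 Ω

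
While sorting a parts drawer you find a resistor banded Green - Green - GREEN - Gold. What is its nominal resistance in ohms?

5500000 Ω

Green → 5 (first significant figure)
Green → 5 (second significant figure)
Green → ×10^5 multiplier
55 × 100000 = 5500000 Ω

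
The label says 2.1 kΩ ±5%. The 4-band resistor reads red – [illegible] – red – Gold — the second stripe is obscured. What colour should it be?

2100 Ω = 21 × 10^2.
The second band gives digit 1 of the significand, and 1 is brown.

brown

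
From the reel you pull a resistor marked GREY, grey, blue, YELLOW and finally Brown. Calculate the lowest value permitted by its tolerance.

8771400 Ω

Grey → 8 (first significant figure)
Grey → 8 (second significant figure)
Blue → 6 (third significant figure)
Yellow → ×10^4 multiplier
Brown → ±1% tolerance
886 × 10000 = 8860000 Ω
Lowest = 8860000 × (1 − 1/100) = 8771400 Ω.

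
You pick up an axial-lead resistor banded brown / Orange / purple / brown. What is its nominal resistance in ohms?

130000000 Ω

Brown → 1 (first significant figure)
Orange → 3 (second significant figure)
Violet → ×10^7 multiplier
13 × 10000000 = 130000000 Ω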